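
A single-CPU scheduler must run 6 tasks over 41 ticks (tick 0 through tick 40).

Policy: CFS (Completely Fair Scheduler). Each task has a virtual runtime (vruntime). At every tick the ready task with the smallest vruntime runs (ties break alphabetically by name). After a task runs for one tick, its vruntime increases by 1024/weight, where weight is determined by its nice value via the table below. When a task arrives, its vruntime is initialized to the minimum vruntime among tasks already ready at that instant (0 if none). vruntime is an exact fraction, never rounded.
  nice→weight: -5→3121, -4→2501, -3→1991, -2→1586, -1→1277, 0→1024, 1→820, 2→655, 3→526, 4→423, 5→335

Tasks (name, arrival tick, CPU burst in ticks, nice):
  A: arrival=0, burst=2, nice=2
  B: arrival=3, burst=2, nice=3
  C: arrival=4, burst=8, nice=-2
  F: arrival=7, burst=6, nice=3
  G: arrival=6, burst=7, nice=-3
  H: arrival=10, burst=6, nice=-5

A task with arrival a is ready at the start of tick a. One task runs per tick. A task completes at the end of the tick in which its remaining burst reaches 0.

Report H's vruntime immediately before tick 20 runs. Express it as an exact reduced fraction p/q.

vruntime(H, start of tick 20) = 2961956352/650912639

t=0: vr[A=0] → run A
t=1: vr[A=1024/655] → run A
t=2: (idle)
t=3: vr[B=0] → run B
t=4: vr[B=512/263 C=512/263] → run B
t=5: vr[C=512/263] → run C
t=6: vr[C=540672/208559 G=540672/208559] → run C
t=7: vr[C=675328/208559 F=540672/208559 G=540672/208559] → run F
t=8: vr[C=675328/208559 F=946688/208559 G=540672/208559] → run G
t=9: vr[C=675328/208559 F=946688/208559 G=1290042368/415240969] → run G
t=10: vr[C=675328/208559 F=946688/208559 G=1503606784/415240969 H=675328/208559] → run C
t=11: vr[C=809984/208559 F=946688/208559 G=1503606784/415240969 H=675328/208559] → run H
t=12: vr[C=809984/208559 F=946688/208559 G=1503606784/415240969 H=2321263104/650912639] → run H
t=13: vr[C=809984/208559 F=946688/208559 G=1503606784/415240969 H=2534827520/650912639] → run G
t=14: vr[C=809984/208559 F=946688/208559 G=1717171200/415240969 H=2534827520/650912639] → run C
t=15: vr[C=944640/208559 F=946688/208559 G=1717171200/415240969 H=2534827520/650912639] → run H
t=16: vr[C=944640/208559 F=946688/208559 G=1717171200/415240969 H=2748391936/650912639] → run G
t=17: vr[C=944640/208559 F=946688/208559 G=1930735616/415240969 H=2748391936/650912639] → run H
t=18: vr[C=944640/208559 F=946688/208559 G=1930735616/415240969 H=2961956352/650912639] → run C
t=19: vr[C=1079296/208559 F=946688/208559 G=1930735616/415240969 H=2961956352/650912639] → run F
t=20: vr[C=1079296/208559 F=1352704/208559 G=1930735616/415240969 H=2961956352/650912639] → run H
t=21: vr[C=1079296/208559 F=1352704/208559 G=1930735616/415240969 H=3175520768/650912639] → run G
t=22: vr[C=1079296/208559 F=1352704/208559 G=2144300032/415240969 H=3175520768/650912639] → run H
t=23: vr[C=1079296/208559 F=1352704/208559 G=2144300032/415240969] → run G
t=24: vr[C=1079296/208559 F=1352704/208559 G=2357864448/415240969] → run C
t=25: vr[C=1213952/208559 F=1352704/208559 G=2357864448/415240969] → run G
t=26: vr[C=1213952/208559 F=1352704/208559] → run C
t=27: vr[C=1348608/208559 F=1352704/208559] → run C
t=28: vr[F=1352704/208559] → run F
t=29: vr[F=1758720/208559] → run F
t=30: vr[F=2164736/208559] → run F
t=31: vr[F=2570752/208559] → run F
t=32: (idle)
t=33: (idle)
t=34: (idle)
t=35: (idle)
t=36: (idle)
t=37: (idle)
t=38: (idle)
t=39: (idle)
t=40: (idle)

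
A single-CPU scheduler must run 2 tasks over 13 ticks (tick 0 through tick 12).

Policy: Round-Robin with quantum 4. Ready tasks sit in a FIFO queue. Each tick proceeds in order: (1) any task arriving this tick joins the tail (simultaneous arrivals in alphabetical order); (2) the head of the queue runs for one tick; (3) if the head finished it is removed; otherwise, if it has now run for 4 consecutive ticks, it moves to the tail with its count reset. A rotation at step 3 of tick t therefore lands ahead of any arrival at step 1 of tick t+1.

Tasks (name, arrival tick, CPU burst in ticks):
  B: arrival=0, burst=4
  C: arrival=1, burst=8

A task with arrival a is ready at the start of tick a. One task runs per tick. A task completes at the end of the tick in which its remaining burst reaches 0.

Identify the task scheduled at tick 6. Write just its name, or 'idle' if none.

running at tick 6 = C

t=0: queue=[B] q_used=0 → run B
t=1: queue=[B,C] q_used=1 → run B
t=2: queue=[B,C] q_used=2 → run B
t=3: queue=[B,C] q_used=3 → run B
t=4: queue=[C] q_used=0 → run C
t=5: queue=[C] q_used=1 → run C
t=6: queue=[C] q_used=2 → run C
t=7: queue=[C] q_used=3 → run C
t=8: queue=[C] q_used=0 → run C
t=9: queue=[C] q_used=1 → run C
t=10: queue=[C] q_used=2 → run C
t=11: queue=[C] q_used=3 → run C
t=12: (idle)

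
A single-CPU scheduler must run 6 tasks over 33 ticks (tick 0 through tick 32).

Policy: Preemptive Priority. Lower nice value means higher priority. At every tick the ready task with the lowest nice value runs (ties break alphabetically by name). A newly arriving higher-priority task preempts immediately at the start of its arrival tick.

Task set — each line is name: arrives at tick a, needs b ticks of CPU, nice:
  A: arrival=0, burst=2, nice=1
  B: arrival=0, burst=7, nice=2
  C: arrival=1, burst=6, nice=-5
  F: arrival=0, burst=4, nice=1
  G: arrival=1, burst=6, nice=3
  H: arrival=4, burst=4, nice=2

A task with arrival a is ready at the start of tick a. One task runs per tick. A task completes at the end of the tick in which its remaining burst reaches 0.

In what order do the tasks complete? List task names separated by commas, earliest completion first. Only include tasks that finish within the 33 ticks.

completion order = C, A, F, B, H, G

t=0: ready={A,B,F} → run A
t=1: ready={A,B,C,F,G} → run C
t=2: ready={A,B,C,F,G} → run C
t=3: ready={A,B,C,F,G} → run C
t=4: ready={A,B,C,F,G,H} → run C
t=5: ready={A,B,C,F,G,H} → run C
t=6: ready={A,B,C,F,G,H} → run C
t=7: ready={A,B,F,G,H} → run A
t=8: ready={B,F,G,H} → run F
t=9: ready={B,F,G,H} → run F
t=10: ready={B,F,G,H} → run F
t=11: ready={B,F,G,H} → run F
t=12: ready={B,G,H} → run B
t=13: ready={B,G,H} → run B
t=14: ready={B,G,H} → run B
t=15: ready={B,G,H} → run B
t=16: ready={B,G,H} → run B
t=17: ready={B,G,H} → run B
t=18: ready={B,G,H} → run B
t=19: ready={G,H} → run H
t=20: ready={G,H} → run H
t=21: ready={G,H} → run H
t=22: ready={G,H} → run H
t=23: ready={G} → run G
t=24: ready={G} → run G
t=25: ready={G} → run G
t=26: ready={G} → run G
t=27: ready={G} → run G
t=28: ready={G} → run G
t=29: (idle)
t=30: (idle)
t=31: (idle)
t=32: (idle)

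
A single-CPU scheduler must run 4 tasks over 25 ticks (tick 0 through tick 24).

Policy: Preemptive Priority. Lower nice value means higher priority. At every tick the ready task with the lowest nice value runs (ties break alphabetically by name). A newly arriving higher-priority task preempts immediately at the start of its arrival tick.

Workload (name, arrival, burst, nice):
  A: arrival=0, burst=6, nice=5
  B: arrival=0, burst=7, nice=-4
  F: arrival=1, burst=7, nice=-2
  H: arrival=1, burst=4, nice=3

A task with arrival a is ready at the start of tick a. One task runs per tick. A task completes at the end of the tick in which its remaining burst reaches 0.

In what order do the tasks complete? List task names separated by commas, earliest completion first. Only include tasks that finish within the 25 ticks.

completion order = B, F, H, A

t=0: ready={A,B} → run B
t=1: ready={A,B,F,H} → run B
t=2: ready={A,B,F,H} → run B
t=3: ready={A,B,F,H} → run B
t=4: ready={A,B,F,H} → run B
t=5: ready={A,B,F,H} → run B
t=6: ready={A,B,F,H} → run B
t=7: ready={A,F,H} → run F
t=8: ready={A,F,H} → run F
t=9: ready={A,F,H} → run F
t=10: ready={A,F,H} → run F
t=11: ready={A,F,H} → run F
t=12: ready={A,F,H} → run F
t=13: ready={A,F,H} → run F
t=14: ready={A,H} → run H
t=15: ready={A,H} → run H
t=16: ready={A,H} → run H
t=17: ready={A,H} → run H
t=18: ready={A} → run A
t=19: ready={A} → run A
t=20: ready={A} → run A
t=21: ready={A} → run A
t=22: ready={A} → run A
t=23: ready={A} → run A
t=24: (idle)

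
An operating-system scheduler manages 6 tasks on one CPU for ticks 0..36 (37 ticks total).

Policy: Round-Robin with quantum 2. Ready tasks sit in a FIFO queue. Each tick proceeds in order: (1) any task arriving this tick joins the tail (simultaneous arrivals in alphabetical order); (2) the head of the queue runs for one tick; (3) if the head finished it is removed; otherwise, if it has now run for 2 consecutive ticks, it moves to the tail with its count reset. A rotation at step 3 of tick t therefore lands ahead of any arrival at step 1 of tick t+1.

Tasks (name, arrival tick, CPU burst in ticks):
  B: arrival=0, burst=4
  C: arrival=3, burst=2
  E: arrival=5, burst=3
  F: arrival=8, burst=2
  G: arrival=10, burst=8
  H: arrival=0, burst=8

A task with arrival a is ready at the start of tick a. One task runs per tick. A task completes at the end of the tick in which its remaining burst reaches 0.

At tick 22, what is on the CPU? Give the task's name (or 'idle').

t=0: queue=[B,H] q_used=0 → run B
t=1: queue=[B,H] q_used=1 → run B
t=2: queue=[H,B] q_used=0 → run H
t=3: queue=[H,B,C] q_used=1 → run H
t=4: queue=[B,C,H] q_used=0 → run B
t=5: queue=[B,C,H,E] q_used=1 → run B
t=6: queue=[C,H,E] q_used=0 → run C
t=7: queue=[C,H,E] q_used=1 → run C
t=8: queue=[H,E,F] q_used=0 → run H
t=9: queue=[H,E,F] q_used=1 → run H
t=10: queue=[E,F,H,G] q_used=0 → run E
t=11: queue=[E,F,H,G] q_used=1 → run E
t=12: queue=[F,H,G,E] q_used=0 → run F
t=13: queue=[F,H,G,E] q_used=1 → run F
t=14: queue=[H,G,E] q_used=0 → run H
t=15: queue=[H,G,E] q_used=1 → run H
t=16: queue=[G,E,H] q_used=0 → run G
t=17: queue=[G,E,H] q_used=1 → run G
t=18: queue=[E,H,G] q_used=0 → run E
t=19: queue=[H,G] q_used=0 → run H
t=20: queue=[H,G] q_used=1 → run H
t=21: queue=[G] q_used=0 → run G
t=22: queue=[G] q_used=1 → run G
t=23: queue=[G] q_used=0 → run G
t=24: queue=[G] q_used=1 → run G
t=25: queue=[G] q_used=0 → run G
t=26: queue=[G] q_used=1 → run G
t=27: (idle)
t=28: (idle)
t=29: (idle)
t=30: (idle)
t=31: (idle)
t=32: (idle)
t=33: (idle)
t=34: (idle)
t=35: (idle)
t=36: (idle)

running at tick 22 = G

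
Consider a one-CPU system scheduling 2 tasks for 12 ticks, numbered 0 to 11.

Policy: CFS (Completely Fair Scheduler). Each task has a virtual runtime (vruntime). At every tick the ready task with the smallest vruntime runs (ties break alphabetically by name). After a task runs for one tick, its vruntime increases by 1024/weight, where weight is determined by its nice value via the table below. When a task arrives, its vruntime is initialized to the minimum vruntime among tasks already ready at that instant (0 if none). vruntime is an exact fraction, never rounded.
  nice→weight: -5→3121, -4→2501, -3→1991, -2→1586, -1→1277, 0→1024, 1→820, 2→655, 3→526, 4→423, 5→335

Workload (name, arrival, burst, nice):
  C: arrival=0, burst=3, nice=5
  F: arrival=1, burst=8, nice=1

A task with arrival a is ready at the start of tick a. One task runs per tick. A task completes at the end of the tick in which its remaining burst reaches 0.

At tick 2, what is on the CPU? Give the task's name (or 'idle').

running at tick 2 = F

t=0: vr[C=0] → run C
t=1: vr[C=1024/335 F=1024/335] → run C
t=2: vr[C=2048/335 F=1024/335] → run F
t=3: vr[C=2048/335 F=59136/13735] → run F
t=4: vr[C=2048/335 F=76288/13735] → run F
t=5: vr[C=2048/335 F=18688/2747] → run C
t=6: vr[F=18688/2747] → run F
t=7: vr[F=110592/13735] → run F
t=8: vr[F=127744/13735] → run F
t=9: vr[F=144896/13735] → run F
t=10: vr[F=162048/13735] → run F
t=11: (idle)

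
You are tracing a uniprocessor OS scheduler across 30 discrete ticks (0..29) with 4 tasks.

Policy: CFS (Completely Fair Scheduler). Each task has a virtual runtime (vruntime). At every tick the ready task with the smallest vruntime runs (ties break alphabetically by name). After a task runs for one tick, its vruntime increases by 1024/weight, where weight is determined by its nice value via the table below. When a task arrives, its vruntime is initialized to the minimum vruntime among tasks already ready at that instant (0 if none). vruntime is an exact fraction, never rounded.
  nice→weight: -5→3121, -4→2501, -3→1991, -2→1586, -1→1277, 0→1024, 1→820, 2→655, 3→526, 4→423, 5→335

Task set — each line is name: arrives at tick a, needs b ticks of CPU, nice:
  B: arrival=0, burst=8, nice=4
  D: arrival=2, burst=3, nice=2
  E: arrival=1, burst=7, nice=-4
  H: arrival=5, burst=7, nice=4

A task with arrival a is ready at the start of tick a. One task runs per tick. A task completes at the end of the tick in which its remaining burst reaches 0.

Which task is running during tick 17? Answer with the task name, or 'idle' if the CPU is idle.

t=0: vr[B=0] → run B
t=1: vr[B=1024/423 E=1024/423] → run B
t=2: vr[B=2048/423 D=1024/423 E=1024/423] → run D
t=3: vr[B=2048/423 D=1103872/277065 E=1024/423] → run E
t=4: vr[B=2048/423 D=1103872/277065 E=2994176/1057923] → run E
t=5: vr[B=2048/423 D=1103872/277065 E=3427328/1057923 H=3427328/1057923] → run E
t=6: vr[B=2048/423 D=1103872/277065 E=3860480/1057923 H=3427328/1057923] → run H
t=7: vr[B=2048/423 D=1103872/277065 E=3860480/1057923 H=5988352/1057923] → run E
t=8: vr[B=2048/423 D=1103872/277065 E=4293632/1057923 H=5988352/1057923] → run D
t=9: vr[B=2048/423 D=1537024/277065 E=4293632/1057923 H=5988352/1057923] → run E
t=10: vr[B=2048/423 D=1537024/277065 E=4726784/1057923 H=5988352/1057923] → run E
t=11: vr[B=2048/423 D=1537024/277065 E=5159936/1057923 H=5988352/1057923] → run B
t=12: vr[B=1024/141 D=1537024/277065 E=5159936/1057923 H=5988352/1057923] → run E
t=13: vr[B=1024/141 D=1537024/277065 H=5988352/1057923] → run D
t=14: vr[B=1024/141 H=5988352/1057923] → run H
t=15: vr[B=1024/141 H=2849792/352641] → run B
t=16: vr[B=4096/423 H=2849792/352641] → run H
t=17: vr[B=4096/423 H=11110400/1057923] → run B
t=18: vr[B=5120/423 H=11110400/1057923] → run H
t=19: vr[B=5120/423 H=13671424/1057923] → run B
t=20: vr[B=2048/141 H=13671424/1057923] → run H
t=21: vr[B=2048/141 H=5410816/352641] → run B
t=22: vr[B=7168/423 H=5410816/352641] → run H
t=23: vr[B=7168/423 H=18793472/1057923] → run B
t=24: vr[H=18793472/1057923] → run H
t=25: (idle)
t=26: (idle)
t=27: (idle)
t=28: (idle)
t=29: (idle)

running at tick 17 = B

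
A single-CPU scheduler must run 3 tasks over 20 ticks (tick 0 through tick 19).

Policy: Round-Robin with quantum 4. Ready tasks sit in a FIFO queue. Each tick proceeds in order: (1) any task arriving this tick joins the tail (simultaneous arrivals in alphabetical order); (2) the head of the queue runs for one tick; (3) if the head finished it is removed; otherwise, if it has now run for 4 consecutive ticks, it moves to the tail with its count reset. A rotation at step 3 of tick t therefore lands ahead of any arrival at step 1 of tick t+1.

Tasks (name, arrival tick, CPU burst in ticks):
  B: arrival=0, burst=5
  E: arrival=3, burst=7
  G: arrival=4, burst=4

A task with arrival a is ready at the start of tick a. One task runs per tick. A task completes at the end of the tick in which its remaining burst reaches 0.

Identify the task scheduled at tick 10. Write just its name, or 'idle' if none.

running at tick 10 = G

t=0: queue=[B] q_used=0 → run B
t=1: queue=[B] q_used=1 → run B
t=2: queue=[B] q_used=2 → run B
t=3: queue=[B,E] q_used=3 → run B
t=4: queue=[E,B,G] q_used=0 → run E
t=5: queue=[E,B,G] q_used=1 → run E
t=6: queue=[E,B,G] q_used=2 → run E
t=7: queue=[E,B,G] q_used=3 → run E
t=8: queue=[B,G,E] q_used=0 → run B
t=9: queue=[G,E] q_used=0 → run G
t=10: queue=[G,E] q_used=1 → run G
t=11: queue=[G,E] q_used=2 → run G
t=12: queue=[G,E] q_used=3 → run G
t=13: queue=[E] q_used=0 → run E
t=14: queue=[E] q_used=1 → run E
t=15: queue=[E] q_used=2 → run E
t=16: (idle)
t=17: (idle)
t=18: (idle)
t=19: (idle)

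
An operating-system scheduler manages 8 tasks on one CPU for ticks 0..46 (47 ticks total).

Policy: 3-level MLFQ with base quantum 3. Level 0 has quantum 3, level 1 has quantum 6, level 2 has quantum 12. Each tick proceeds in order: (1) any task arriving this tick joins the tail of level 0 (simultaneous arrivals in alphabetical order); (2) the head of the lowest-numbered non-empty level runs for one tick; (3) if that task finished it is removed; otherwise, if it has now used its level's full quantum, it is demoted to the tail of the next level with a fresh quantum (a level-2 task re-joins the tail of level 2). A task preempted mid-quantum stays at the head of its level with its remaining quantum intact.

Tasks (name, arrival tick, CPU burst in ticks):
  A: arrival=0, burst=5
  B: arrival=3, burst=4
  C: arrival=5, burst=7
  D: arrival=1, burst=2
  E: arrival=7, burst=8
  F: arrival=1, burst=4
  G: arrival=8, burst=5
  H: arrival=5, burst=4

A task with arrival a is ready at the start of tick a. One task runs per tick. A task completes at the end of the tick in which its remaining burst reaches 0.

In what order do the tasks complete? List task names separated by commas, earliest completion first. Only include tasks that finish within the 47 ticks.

t=0: L0/L1/L2 = A/-/- → run A
t=1: L0/L1/L2 = ADF/-/- → run A
t=2: L0/L1/L2 = ADF/-/- → run A
t=3: L0/L1/L2 = DFB/A/- → run D
t=4: L0/L1/L2 = DFB/A/- → run D
t=5: L0/L1/L2 = FBCH/A/- → run F
t=6: L0/L1/L2 = FBCH/A/- → run F
t=7: L0/L1/L2 = FBCHE/A/- → run F
t=8: L0/L1/L2 = BCHEG/AF/- → run B
t=9: L0/L1/L2 = BCHEG/AF/- → run B
t=10: L0/L1/L2 = BCHEG/AF/- → run B
t=11: L0/L1/L2 = CHEG/AFB/- → run C
t=12: L0/L1/L2 = CHEG/AFB/- → run C
t=13: L0/L1/L2 = CHEG/AFB/- → run C
t=14: L0/L1/L2 = HEG/AFBC/- → run H
t=15: L0/L1/L2 = HEG/AFBC/- → run H
t=16: L0/L1/L2 = HEG/AFBC/- → run H
t=17: L0/L1/L2 = EG/AFBCH/- → run E
t=18: L0/L1/L2 = EG/AFBCH/- → run E
t=19: L0/L1/L2 = EG/AFBCH/- → run E
t=20: L0/L1/L2 = G/AFBCHE/- → run G
t=21: L0/L1/L2 = G/AFBCHE/- → run G
t=22: L0/L1/L2 = G/AFBCHE/- → run G
t=23: L0/L1/L2 = -/AFBCHEG/- → run A
t=24: L0/L1/L2 = -/AFBCHEG/- → run A
t=25: L0/L1/L2 = -/FBCHEG/- → run F
t=26: L0/L1/L2 = -/BCHEG/- → run B
t=27: L0/L1/L2 = -/CHEG/- → run C
t=28: L0/L1/L2 = -/CHEG/- → run C
t=29: L0/L1/L2 = -/CHEG/- → run C
t=30: L0/L1/L2 = -/CHEG/- → run C
t=31: L0/L1/L2 = -/HEG/- → run H
t=32: L0/L1/L2 = -/EG/- → run E
t=33: L0/L1/L2 = -/EG/- → run E
t=34: L0/L1/L2 = -/EG/- → run E
t=35: L0/L1/L2 = -/EG/- → run E
t=36: L0/L1/L2 = -/EG/- → run E
t=37: L0/L1/L2 = -/G/- → run G
t=38: L0/L1/L2 = -/G/- → run G
t=39: (idle)
t=40: (idle)
t=41: (idle)
t=42: (idle)
t=43: (idle)
t=44: (idle)
t=45: (idle)
t=46: (idle)

completion order = D, A, F, B, C, H, E, G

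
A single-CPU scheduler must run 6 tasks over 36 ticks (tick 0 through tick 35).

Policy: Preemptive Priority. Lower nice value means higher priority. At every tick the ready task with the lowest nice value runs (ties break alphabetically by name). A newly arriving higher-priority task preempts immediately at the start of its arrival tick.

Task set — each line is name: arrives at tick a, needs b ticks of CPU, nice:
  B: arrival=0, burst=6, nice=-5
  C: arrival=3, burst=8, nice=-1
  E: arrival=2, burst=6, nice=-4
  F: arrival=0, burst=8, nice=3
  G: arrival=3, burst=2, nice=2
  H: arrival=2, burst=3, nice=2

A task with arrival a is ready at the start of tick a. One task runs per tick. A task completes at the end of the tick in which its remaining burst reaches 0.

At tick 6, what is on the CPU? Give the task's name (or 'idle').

t=0: ready={B,F} → run B
t=1: ready={B,F} → run B
t=2: ready={B,E,F,H} → run B
t=3: ready={B,C,E,F,G,H} → run B
t=4: ready={B,C,E,F,G,H} → run B
t=5: ready={B,C,E,F,G,H} → run B
t=6: ready={C,E,F,G,H} → run E
t=7: ready={C,E,F,G,H} → run E
t=8: ready={C,E,F,G,H} → run E
t=9: ready={C,E,F,G,H} → run E
t=10: ready={C,E,F,G,H} → run E
t=11: ready={C,E,F,G,H} → run E
t=12: ready={C,F,G,H} → run C
t=13: ready={C,F,G,H} → run C
t=14: ready={C,F,G,H} → run C
t=15: ready={C,F,G,H} → run C
t=16: ready={C,F,G,H} → run C
t=17: ready={C,F,G,H} → run C
t=18: ready={C,F,G,H} → run C
t=19: ready={C,F,G,H} → run C
t=20: ready={F,G,H} → run G
t=21: ready={F,G,H} → run G
t=22: ready={F,H} → run H
t=23: ready={F,H} → run H
t=24: ready={F,H} → run H
t=25: ready={F} → run F
t=26: ready={F} → run F
t=27: ready={F} → run F
t=28: ready={F} → run F
t=29: ready={F} → run F
t=30: ready={F} → run F
t=31: ready={F} → run F
t=32: ready={F} → run F
t=33: (idle)
t=34: (idle)
t=35: (idle)

running at tick 6 = E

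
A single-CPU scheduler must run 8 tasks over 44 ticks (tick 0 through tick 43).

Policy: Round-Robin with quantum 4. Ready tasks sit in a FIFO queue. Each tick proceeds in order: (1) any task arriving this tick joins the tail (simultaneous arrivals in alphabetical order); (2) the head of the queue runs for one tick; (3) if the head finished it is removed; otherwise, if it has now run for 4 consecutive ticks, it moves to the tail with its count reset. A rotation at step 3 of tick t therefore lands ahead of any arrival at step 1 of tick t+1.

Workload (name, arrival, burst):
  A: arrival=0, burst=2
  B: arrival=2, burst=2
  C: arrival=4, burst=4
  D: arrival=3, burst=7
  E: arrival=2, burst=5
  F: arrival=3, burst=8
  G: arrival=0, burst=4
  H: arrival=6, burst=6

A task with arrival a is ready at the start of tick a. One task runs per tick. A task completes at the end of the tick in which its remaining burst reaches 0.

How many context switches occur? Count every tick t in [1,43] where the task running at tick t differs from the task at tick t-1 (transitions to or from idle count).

context switches = 12

t=0: queue=[A,G] q_used=0 → run A
t=1: queue=[A,G] q_used=1 → run A
t=2: queue=[G,B,E] q_used=0 → run G
t=3: queue=[G,B,E,D,F] q_used=1 → run G
t=4: queue=[G,B,E,D,F,C] q_used=2 → run G
t=5: queue=[G,B,E,D,F,C] q_used=3 → run G
t=6: queue=[B,E,D,F,C,H] q_used=0 → run B
t=7: queue=[B,E,D,F,C,H] q_used=1 → run B
t=8: queue=[E,D,F,C,H] q_used=0 → run E
t=9: queue=[E,D,F,C,H] q_used=1 → run E
t=10: queue=[E,D,F,C,H] q_used=2 → run E
t=11: queue=[E,D,F,C,H] q_used=3 → run E
t=12: queue=[D,F,C,H,E] q_used=0 → run D
t=13: queue=[D,F,C,H,E] q_used=1 → run D
t=14: queue=[D,F,C,H,E] q_used=2 → run D
t=15: queue=[D,F,C,H,E] q_used=3 → run D
t=16: queue=[F,C,H,E,D] q_used=0 → run F
t=17: queue=[F,C,H,E,D] q_used=1 → run F
t=18: queue=[F,C,H,E,D] q_used=2 → run F
t=19: queue=[F,C,H,E,D] q_used=3 → run F
t=20: queue=[C,H,E,D,F] q_used=0 → run C
t=21: queue=[C,H,E,D,F] q_used=1 → run C
t=22: queue=[C,H,E,D,F] q_used=2 → run C
t=23: queue=[C,H,E,D,F] q_used=3 → run C
t=24: queue=[H,E,D,F] q_used=0 → run H
t=25: queue=[H,E,D,F] q_used=1 → run H
t=26: queue=[H,E,D,F] q_used=2 → run H
t=27: queue=[H,E,D,F] q_used=3 → run H
t=28: queue=[E,D,F,H] q_used=0 → run E
t=29: queue=[D,F,H] q_used=0 → run D
t=30: queue=[D,F,H] q_used=1 → run D
t=31: queue=[D,F,H] q_used=2 → run D
t=32: queue=[F,H] q_used=0 → run F
t=33: queue=[F,H] q_used=1 → run F
t=34: queue=[F,H] q_used=2 → run F
t=35: queue=[F,H] q_used=3 → run F
t=36: queue=[H] q_used=0 → run H
t=37: queue=[H] q_used=1 → run H
t=38: (idle)
t=39: (idle)
t=40: (idle)
t=41: (idle)
t=42: (idle)
t=43: (idle)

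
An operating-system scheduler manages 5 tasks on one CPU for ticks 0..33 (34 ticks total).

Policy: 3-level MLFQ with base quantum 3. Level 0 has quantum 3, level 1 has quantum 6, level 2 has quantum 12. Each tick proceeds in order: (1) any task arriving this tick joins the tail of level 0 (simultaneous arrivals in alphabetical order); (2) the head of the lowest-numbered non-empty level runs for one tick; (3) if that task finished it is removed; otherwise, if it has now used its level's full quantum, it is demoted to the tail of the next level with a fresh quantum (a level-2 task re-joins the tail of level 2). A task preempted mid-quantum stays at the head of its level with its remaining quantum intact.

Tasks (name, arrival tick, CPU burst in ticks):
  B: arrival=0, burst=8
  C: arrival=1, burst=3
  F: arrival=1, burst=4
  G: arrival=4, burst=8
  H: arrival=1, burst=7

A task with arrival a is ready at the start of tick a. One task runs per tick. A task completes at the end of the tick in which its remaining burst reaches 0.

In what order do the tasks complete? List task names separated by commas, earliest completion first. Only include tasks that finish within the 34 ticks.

t=0: L0/L1/L2 = B/-/- → run B
t=1: L0/L1/L2 = BCFH/-/- → run B
t=2: L0/L1/L2 = BCFH/-/- → run B
t=3: L0/L1/L2 = CFH/B/- → run C
t=4: L0/L1/L2 = CFHG/B/- → run C
t=5: L0/L1/L2 = CFHG/B/- → run C
t=6: L0/L1/L2 = FHG/B/- → run F
t=7: L0/L1/L2 = FHG/B/- → run F
t=8: L0/L1/L2 = FHG/B/- → run F
t=9: L0/L1/L2 = HG/BF/- → run H
t=10: L0/L1/L2 = HG/BF/- → run H
t=11: L0/L1/L2 = HG/BF/- → run H
t=12: L0/L1/L2 = G/BFH/- → run G
t=13: L0/L1/L2 = G/BFH/- → run G
t=14: L0/L1/L2 = G/BFH/- → run G
t=15: L0/L1/L2 = -/BFHG/- → run B
t=16: L0/L1/L2 = -/BFHG/- → run B
t=17: L0/L1/L2 = -/BFHG/- → run B
t=18: L0/L1/L2 = -/BFHG/- → run B
t=19: L0/L1/L2 = -/BFHG/- → run B
t=20: L0/L1/L2 = -/FHG/- → run F
t=21: L0/L1/L2 = -/HG/- → run H
t=22: L0/L1/L2 = -/HG/- → run H
t=23: L0/L1/L2 = -/HG/- → run H
t=24: L0/L1/L2 = -/HG/- → run H
t=25: L0/L1/L2 = -/G/- → run G
t=26: L0/L1/L2 = -/G/- → run G
t=27: L0/L1/L2 = -/G/- → run G
t=28: L0/L1/L2 = -/G/- → run G
t=29: L0/L1/L2 = -/G/- → run G
t=30: (idle)
t=31: (idle)
t=32: (idle)
t=33: (idle)

completion order = C, B, F, H, G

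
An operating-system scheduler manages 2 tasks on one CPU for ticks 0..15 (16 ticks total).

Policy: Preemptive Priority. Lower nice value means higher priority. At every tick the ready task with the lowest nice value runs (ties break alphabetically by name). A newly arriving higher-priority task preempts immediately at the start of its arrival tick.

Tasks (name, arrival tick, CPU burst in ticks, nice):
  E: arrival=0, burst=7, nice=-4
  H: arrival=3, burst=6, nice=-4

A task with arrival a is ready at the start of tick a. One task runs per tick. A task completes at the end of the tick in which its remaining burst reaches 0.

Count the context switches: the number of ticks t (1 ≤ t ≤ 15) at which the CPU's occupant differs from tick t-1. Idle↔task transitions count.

t=0: ready={E} → run E
t=1: ready={E} → run E
t=2: ready={E} → run E
t=3: ready={E,H} → run E
t=4: ready={E,H} → run E
t=5: ready={E,H} → run E
t=6: ready={E,H} → run E
t=7: ready={H} → run H
t=8: ready={H} → run H
t=9: ready={H} → run H
t=10: ready={H} → run H
t=11: ready={H} → run H
t=12: ready={H} → run H
t=13: (idle)
t=14: (idle)
t=15: (idle)

context switches = 2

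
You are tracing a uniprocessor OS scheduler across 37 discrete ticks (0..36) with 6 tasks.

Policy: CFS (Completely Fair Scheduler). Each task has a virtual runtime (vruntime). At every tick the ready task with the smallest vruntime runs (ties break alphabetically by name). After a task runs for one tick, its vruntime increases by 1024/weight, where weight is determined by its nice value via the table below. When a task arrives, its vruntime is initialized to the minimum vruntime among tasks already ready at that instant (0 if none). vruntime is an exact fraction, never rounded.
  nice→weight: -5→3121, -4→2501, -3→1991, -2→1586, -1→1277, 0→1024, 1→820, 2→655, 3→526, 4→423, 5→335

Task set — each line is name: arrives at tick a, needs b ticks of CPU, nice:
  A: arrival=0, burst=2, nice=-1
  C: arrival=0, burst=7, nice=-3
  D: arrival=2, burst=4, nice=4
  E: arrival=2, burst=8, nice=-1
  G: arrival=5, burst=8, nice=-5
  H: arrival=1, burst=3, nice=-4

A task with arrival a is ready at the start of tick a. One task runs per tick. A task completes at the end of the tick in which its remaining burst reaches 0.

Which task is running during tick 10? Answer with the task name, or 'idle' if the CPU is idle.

t=0: vr[A=0 C=0] → run A
t=1: vr[A=1024/1277 C=0 H=0] → run C
t=2: vr[A=1024/1277 C=1024/1991 D=0 E=0 H=0] → run D
t=3: vr[A=1024/1277 C=1024/1991 D=1024/423 E=0 H=0] → run E
t=4: vr[A=1024/1277 C=1024/1991 D=1024/423 E=1024/1277 H=0] → run H
t=5: vr[A=1024/1277 C=1024/1991 D=1024/423 E=1024/1277 G=1024/2501 H=1024/2501] → run G
t=6: vr[A=1024/1277 C=1024/1991 D=1024/423 E=1024/1277 G=5756928/7805621 H=1024/2501] → run H
t=7: vr[A=1024/1277 C=1024/1991 D=1024/423 E=1024/1277 G=5756928/7805621 H=2048/2501] → run C
t=8: vr[A=1024/1277 C=2048/1991 D=1024/423 E=1024/1277 G=5756928/7805621 H=2048/2501] → run G
t=9: vr[A=1024/1277 C=2048/1991 D=1024/423 E=1024/1277 G=8317952/7805621 H=2048/2501] → run A
t=10: vr[C=2048/1991 D=1024/423 E=1024/1277 G=8317952/7805621 H=2048/2501] → run E
t=11: vr[C=2048/1991 D=1024/423 E=2048/1277 G=8317952/7805621 H=2048/2501] → run H
t=12: vr[C=2048/1991 D=1024/423 E=2048/1277 G=8317952/7805621] → run C
t=13: vr[C=3072/1991 D=1024/423 E=2048/1277 G=8317952/7805621] → run G
t=14: vr[C=3072/1991 D=1024/423 E=2048/1277 G=10878976/7805621] → run G
t=15: vr[C=3072/1991 D=1024/423 E=2048/1277 G=13440000/7805621] → run C
t=16: vr[C=4096/1991 D=1024/423 E=2048/1277 G=13440000/7805621] → run E
t=17: vr[C=4096/1991 D=1024/423 E=3072/1277 G=13440000/7805621] → run G
t=18: vr[C=4096/1991 D=1024/423 E=3072/1277 G=16001024/7805621] → run G
t=19: vr[C=4096/1991 D=1024/423 E=3072/1277 G=18562048/7805621] → run C
t=20: vr[C=5120/1991 D=1024/423 E=3072/1277 G=18562048/7805621] → run G
t=21: vr[C=5120/1991 D=1024/423 E=3072/1277 G=21123072/7805621] → run E
t=22: vr[C=5120/1991 D=1024/423 E=4096/1277 G=21123072/7805621] → run D
t=23: vr[C=5120/1991 D=2048/423 E=4096/1277 G=21123072/7805621] → run C
t=24: vr[C=6144/1991 D=2048/423 E=4096/1277 G=21123072/7805621] → run G
t=25: vr[C=6144/1991 D=2048/423 E=4096/1277] → run C
t=26: vr[D=2048/423 E=4096/1277] → run E
t=27: vr[D=2048/423 E=5120/1277] → run E
t=28: vr[D=2048/423 E=6144/1277] → run E
t=29: vr[D=2048/423 E=7168/1277] → run D
t=30: vr[D=1024/141 E=7168/1277] → run E
t=31: vr[D=1024/141] → run D
t=32: (idle)
t=33: (idle)
t=34: (idle)
t=35: (idle)
t=36: (idle)

running at tick 10 = E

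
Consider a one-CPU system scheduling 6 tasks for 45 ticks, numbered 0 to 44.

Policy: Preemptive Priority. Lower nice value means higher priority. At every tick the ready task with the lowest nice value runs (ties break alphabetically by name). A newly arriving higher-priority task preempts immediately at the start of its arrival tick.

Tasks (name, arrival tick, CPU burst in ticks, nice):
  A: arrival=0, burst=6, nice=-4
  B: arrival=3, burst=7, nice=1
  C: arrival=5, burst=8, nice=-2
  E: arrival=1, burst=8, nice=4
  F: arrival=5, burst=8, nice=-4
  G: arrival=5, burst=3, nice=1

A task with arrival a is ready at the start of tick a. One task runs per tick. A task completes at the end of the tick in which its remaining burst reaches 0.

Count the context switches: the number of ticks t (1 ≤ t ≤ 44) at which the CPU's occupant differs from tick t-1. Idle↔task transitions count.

context switches = 6

t=0: ready={A} → run A
t=1: ready={A,E} → run A
t=2: ready={A,E} → run A
t=3: ready={A,B,E} → run A
t=4: ready={A,B,E} → run A
t=5: ready={A,B,C,E,F,G} → run A
t=6: ready={B,C,E,F,G} → run F
t=7: ready={B,C,E,F,G} → run F
t=8: ready={B,C,E,F,G} → run F
t=9: ready={B,C,E,F,G} → run F
t=10: ready={B,C,E,F,G} → run F
t=11: ready={B,C,E,F,G} → run F
t=12: ready={B,C,E,F,G} → run F
t=13: ready={B,C,E,F,G} → run F
t=14: ready={B,C,E,G} → run C
t=15: ready={B,C,E,G} → run C
t=16: ready={B,C,E,G} → run C
t=17: ready={B,C,E,G} → run C
t=18: ready={B,C,E,G} → run C
t=19: ready={B,C,E,G} → run C
t=20: ready={B,C,E,G} → run C
t=21: ready={B,C,E,G} → run C
t=22: ready={B,E,G} → run B
t=23: ready={B,E,G} → run B
t=24: ready={B,E,G} → run B
t=25: ready={B,E,G} → run B
t=26: ready={B,E,G} → run B
t=27: ready={B,E,G} → run B
t=28: ready={B,E,G} → run B
t=29: ready={E,G} → run G
t=30: ready={E,G} → run G
t=31: ready={E,G} → run G
t=32: ready={E} → run E
t=33: ready={E} → run E
t=34: ready={E} → run E
t=35: ready={E} → run E
t=36: ready={E} → run E
t=37: ready={E} → run E
t=38: ready={E} → run E
t=39: ready={E} → run E
t=40: (idle)
t=41: (idle)
t=42: (idle)
t=43: (idle)
t=44: (idle)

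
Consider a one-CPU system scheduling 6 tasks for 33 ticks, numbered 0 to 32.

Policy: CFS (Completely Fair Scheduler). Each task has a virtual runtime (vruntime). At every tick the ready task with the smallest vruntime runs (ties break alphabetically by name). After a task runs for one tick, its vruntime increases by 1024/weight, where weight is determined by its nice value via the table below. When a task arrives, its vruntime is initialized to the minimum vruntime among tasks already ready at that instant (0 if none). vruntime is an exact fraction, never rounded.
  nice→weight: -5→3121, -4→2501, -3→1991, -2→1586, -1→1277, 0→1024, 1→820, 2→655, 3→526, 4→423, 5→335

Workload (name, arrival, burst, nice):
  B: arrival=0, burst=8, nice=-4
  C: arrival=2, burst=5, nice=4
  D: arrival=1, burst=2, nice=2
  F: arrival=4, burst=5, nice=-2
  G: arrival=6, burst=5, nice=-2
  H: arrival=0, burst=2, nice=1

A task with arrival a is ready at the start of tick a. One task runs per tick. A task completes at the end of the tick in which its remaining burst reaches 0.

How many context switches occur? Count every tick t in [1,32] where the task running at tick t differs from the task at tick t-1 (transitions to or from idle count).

context switches = 25

t=0: vr[B=0 H=0] → run B
t=1: vr[B=1024/2501 D=0 H=0] → run D
t=2: vr[B=1024/2501 C=0 D=1024/655 H=0] → run C
t=3: vr[B=1024/2501 C=1024/423 D=1024/655 H=0] → run H
t=4: vr[B=1024/2501 C=1024/423 D=1024/655 F=1024/2501 H=256/205] → run B
t=5: vr[B=2048/2501 C=1024/423 D=1024/655 F=1024/2501 H=256/205] → run F
t=6: vr[B=2048/2501 C=1024/423 D=1024/655 F=34304/32513 G=2048/2501 H=256/205] → run B
t=7: vr[B=3072/2501 C=1024/423 D=1024/655 F=34304/32513 G=2048/2501 H=256/205] → run G
t=8: vr[B=3072/2501 C=1024/423 D=1024/655 F=34304/32513 G=47616/32513 H=256/205] → run F
t=9: vr[B=3072/2501 C=1024/423 D=1024/655 F=55296/32513 G=47616/32513 H=256/205] → run B
t=10: vr[B=4096/2501 C=1024/423 D=1024/655 F=55296/32513 G=47616/32513 H=256/205] → run H
t=11: vr[B=4096/2501 C=1024/423 D=1024/655 F=55296/32513 G=47616/32513] → run G
t=12: vr[B=4096/2501 C=1024/423 D=1024/655 F=55296/32513 G=68608/32513] → run D
t=13: vr[B=4096/2501 C=1024/423 F=55296/32513 G=68608/32513] → run B
t=14: vr[B=5120/2501 C=1024/423 F=55296/32513 G=68608/32513] → run F
t=15: vr[B=5120/2501 C=1024/423 F=76288/32513 G=68608/32513] → run B
t=16: vr[B=6144/2501 C=1024/423 F=76288/32513 G=68608/32513] → run G
t=17: vr[B=6144/2501 C=1024/423 F=76288/32513 G=89600/32513] → run F
t=18: vr[B=6144/2501 C=1024/423 F=97280/32513 G=89600/32513] → run C
t=19: vr[B=6144/2501 C=2048/423 F=97280/32513 G=89600/32513] → run B
t=20: vr[B=7168/2501 C=2048/423 F=97280/32513 G=89600/32513] → run G
t=21: vr[B=7168/2501 C=2048/423 F=97280/32513 G=110592/32513] → run B
t=22: vr[C=2048/423 F=97280/32513 G=110592/32513] → run F
t=23: vr[C=2048/423 G=110592/32513] → run G
t=24: vr[C=2048/423] → run C
t=25: vr[C=1024/141] → run C
t=26: vr[C=4096/423] → run C
t=27: (idle)
t=28: (idle)
t=29: (idle)
t=30: (idle)
t=31: (idle)
t=32: (idle)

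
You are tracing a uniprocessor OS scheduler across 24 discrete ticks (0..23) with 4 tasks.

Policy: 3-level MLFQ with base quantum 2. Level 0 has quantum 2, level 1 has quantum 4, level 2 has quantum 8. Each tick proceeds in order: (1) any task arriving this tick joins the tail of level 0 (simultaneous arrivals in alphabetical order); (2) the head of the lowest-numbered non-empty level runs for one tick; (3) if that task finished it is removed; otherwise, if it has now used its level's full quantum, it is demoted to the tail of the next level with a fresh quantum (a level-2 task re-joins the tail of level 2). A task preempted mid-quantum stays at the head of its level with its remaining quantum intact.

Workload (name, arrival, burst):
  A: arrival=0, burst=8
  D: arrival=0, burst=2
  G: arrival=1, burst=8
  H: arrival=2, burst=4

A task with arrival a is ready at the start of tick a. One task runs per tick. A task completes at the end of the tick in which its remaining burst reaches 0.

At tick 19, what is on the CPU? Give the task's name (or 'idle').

t=0: L0/L1/L2 = AD/-/- → run A
t=1: L0/L1/L2 = ADG/-/- → run A
t=2: L0/L1/L2 = DGH/A/- → run D
t=3: L0/L1/L2 = DGH/A/- → run D
t=4: L0/L1/L2 = GH/A/- → run G
t=5: L0/L1/L2 = GH/A/- → run G
t=6: L0/L1/L2 = H/AG/- → run H
t=7: L0/L1/L2 = H/AG/- → run H
t=8: L0/L1/L2 = -/AGH/- → run A
t=9: L0/L1/L2 = -/AGH/- → run A
t=10: L0/L1/L2 = -/AGH/- → run A
t=11: L0/L1/L2 = -/AGH/- → run A
t=12: L0/L1/L2 = -/GH/A → run G
t=13: L0/L1/L2 = -/GH/A → run G
t=14: L0/L1/L2 = -/GH/A → run G
t=15: L0/L1/L2 = -/GH/A → run G
t=16: L0/L1/L2 = -/H/AG → run H
t=17: L0/L1/L2 = -/H/AG → run H
t=18: L0/L1/L2 = -/-/AG → run A
t=19: L0/L1/L2 = -/-/AG → run A
t=20: L0/L1/L2 = -/-/G → run G
t=21: L0/L1/L2 = -/-/G → run G
t=22: (idle)
t=23: (idle)

running at tick 19 = A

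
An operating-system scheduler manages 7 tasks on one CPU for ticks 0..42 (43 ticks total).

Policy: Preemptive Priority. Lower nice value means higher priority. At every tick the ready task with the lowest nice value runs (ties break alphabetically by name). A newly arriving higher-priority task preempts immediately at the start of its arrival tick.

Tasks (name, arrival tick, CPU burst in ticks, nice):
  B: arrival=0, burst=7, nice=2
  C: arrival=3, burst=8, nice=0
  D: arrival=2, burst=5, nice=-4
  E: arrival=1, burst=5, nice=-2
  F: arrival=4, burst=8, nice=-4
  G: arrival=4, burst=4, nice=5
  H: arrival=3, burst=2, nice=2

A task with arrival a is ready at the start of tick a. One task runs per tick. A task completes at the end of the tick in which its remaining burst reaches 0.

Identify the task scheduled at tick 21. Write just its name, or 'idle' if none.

t=0: ready={B} → run B
t=1: ready={B,E} → run E
t=2: ready={B,D,E} → run D
t=3: ready={B,C,D,E,H} → run D
t=4: ready={B,C,D,E,F,G,H} → run D
t=5: ready={B,C,D,E,F,G,H} → run D
t=6: ready={B,C,D,E,F,G,H} → run D
t=7: ready={B,C,E,F,G,H} → run F
t=8: ready={B,C,E,F,G,H} → run F
t=9: ready={B,C,E,F,G,H} → run F
t=10: ready={B,C,E,F,G,H} → run F
t=11: ready={B,C,E,F,G,H} → run F
t=12: ready={B,C,E,F,G,H} → run F
t=13: ready={B,C,E,F,G,H} → run F
t=14: ready={B,C,E,F,G,H} → run F
t=15: ready={B,C,E,G,H} → run E
t=16: ready={B,C,E,G,H} → run E
t=17: ready={B,C,E,G,H} → run E
t=18: ready={B,C,E,G,H} → run E
t=19: ready={B,C,G,H} → run C
t=20: ready={B,C,G,H} → run C
t=21: ready={B,C,G,H} → run C
t=22: ready={B,C,G,H} → run C
t=23: ready={B,C,G,H} → run C
t=24: ready={B,C,G,H} → run C
t=25: ready={B,C,G,H} → run C
t=26: ready={B,C,G,H} → run C
t=27: ready={B,G,H} → run B
t=28: ready={B,G,H} → run B
t=29: ready={B,G,H} → run B
t=30: ready={B,G,H} → run B
t=31: ready={B,G,H} → run B
t=32: ready={B,G,H} → run B
t=33: ready={G,H} → run H
t=34: ready={G,H} → run H
t=35: ready={G} → run G
t=36: ready={G} → run G
t=37: ready={G} → run G
t=38: ready={G} → run G
t=39: (idle)
t=40: (idle)
t=41: (idle)
t=42: (idle)

running at tick 21 = C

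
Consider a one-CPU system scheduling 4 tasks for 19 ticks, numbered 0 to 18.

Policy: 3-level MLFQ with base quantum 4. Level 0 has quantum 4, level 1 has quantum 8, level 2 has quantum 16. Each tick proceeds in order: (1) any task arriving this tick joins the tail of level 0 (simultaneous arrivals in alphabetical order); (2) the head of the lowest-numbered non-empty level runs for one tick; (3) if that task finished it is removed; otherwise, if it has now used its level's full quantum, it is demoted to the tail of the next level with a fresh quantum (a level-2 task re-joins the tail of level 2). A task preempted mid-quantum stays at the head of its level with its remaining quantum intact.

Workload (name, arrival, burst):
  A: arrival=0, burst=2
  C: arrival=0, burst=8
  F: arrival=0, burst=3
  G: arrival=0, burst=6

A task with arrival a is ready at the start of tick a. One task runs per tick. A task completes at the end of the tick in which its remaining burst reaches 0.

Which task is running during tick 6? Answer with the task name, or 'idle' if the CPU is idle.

running at tick 6 = F

t=0: L0/L1/L2 = ACFG/-/- → run A
t=1: L0/L1/L2 = ACFG/-/- → run A
t=2: L0/L1/L2 = CFG/-/- → run C
t=3: L0/L1/L2 = CFG/-/- → run C
t=4: L0/L1/L2 = CFG/-/- → run C
t=5: L0/L1/L2 = CFG/-/- → run C
t=6: L0/L1/L2 = FG/C/- → run F
t=7: L0/L1/L2 = FG/C/- → run F
t=8: L0/L1/L2 = FG/C/- → run F
t=9: L0/L1/L2 = G/C/- → run G
t=10: L0/L1/L2 = G/C/- → run G
t=11: L0/L1/L2 = G/C/- → run G
t=12: L0/L1/L2 = G/C/- → run G
t=13: L0/L1/L2 = -/CG/- → run C
t=14: L0/L1/L2 = -/CG/- → run C
t=15: L0/L1/L2 = -/CG/- → run C
t=16: L0/L1/L2 = -/CG/- → run C
t=17: L0/L1/L2 = -/G/- → run G
t=18: L0/L1/L2 = -/G/- → run G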